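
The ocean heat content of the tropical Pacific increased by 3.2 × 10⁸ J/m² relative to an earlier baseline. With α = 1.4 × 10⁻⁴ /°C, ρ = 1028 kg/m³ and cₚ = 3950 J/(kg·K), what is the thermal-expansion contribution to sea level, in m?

Δh = αQ/(ρcₚ) = 1.4×10⁻⁴ × 3.2×10⁸ / (1028 × 3950) ≈ 0.011033 m

0.0110 m of thermosteric rise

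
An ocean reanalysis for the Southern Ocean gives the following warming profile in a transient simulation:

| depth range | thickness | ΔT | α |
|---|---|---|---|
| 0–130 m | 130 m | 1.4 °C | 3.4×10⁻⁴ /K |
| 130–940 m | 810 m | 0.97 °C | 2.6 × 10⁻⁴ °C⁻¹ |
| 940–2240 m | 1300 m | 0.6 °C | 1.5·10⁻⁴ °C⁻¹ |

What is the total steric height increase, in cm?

0–130 m: 3.4×10⁻⁴ × 130 × 1.4 = 0.06188 m
130–940 m: 0.97 × 810 × 2.6×10⁻⁴ = 0.204282 m
940–2240 m: 1300 × 0.6 × 1.5×10⁻⁴ = 0.11700 m
Δh = 0.06188 + 0.204282 + 0.11700 = 0.383162 m ≈ 38.3 cm

38.3 cm of thermosteric rise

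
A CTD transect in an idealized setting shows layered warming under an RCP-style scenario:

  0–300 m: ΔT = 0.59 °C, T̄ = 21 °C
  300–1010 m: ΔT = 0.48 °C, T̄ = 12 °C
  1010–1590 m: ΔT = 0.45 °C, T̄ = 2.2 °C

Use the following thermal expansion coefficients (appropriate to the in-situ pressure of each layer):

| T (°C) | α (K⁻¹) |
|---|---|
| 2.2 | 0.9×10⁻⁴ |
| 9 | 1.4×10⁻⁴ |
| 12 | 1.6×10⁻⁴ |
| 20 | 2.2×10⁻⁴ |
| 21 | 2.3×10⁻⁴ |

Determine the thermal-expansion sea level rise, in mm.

Layer 1 at 21 °C → α = 2.3×10⁻⁴ K⁻¹
Layer 2 at 12 °C → α = 1.6×10⁻⁴ K⁻¹
Layer 3 at 2.2 °C → α = 0.9×10⁻⁴ K⁻¹
2.3×10⁻⁴ × 300 × 0.59 = 0.04071 m
Layer 2: 710 × 1.6×10⁻⁴ × 0.48 = 0.054528 m
1010–1590 m: 580 × 0.45 × 0.9×10⁻⁴ = 0.02349 m
Δh = 0.04071 + 0.054528 + 0.02349 = 0.118728 m

Δh = 119 mm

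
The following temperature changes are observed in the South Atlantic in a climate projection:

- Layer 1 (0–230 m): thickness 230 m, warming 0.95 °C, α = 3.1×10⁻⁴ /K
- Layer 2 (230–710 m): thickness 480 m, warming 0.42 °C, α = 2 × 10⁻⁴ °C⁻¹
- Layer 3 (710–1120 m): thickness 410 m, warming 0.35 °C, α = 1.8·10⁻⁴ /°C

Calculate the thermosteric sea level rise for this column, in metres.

230 × 0.95 × 3.1×10⁻⁴ = 0.067735 m
230–710 m: 0.42 × 2×10⁻⁴ × 480 = 0.04032 m
710–1120 m: 1.8×10⁻⁴ × 410 × 0.35 = 0.02583 m
Δh = 0.067735 + 0.04032 + 0.02583 = 0.133885 m

0.134 m of thermosteric rise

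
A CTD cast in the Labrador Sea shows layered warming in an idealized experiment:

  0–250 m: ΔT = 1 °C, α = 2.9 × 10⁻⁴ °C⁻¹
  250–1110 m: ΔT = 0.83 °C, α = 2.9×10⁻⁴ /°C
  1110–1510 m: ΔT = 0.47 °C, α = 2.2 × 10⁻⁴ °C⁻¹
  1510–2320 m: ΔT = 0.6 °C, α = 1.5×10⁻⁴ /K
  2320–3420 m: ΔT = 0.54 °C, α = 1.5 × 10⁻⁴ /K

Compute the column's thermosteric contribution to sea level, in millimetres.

0–250 m: 250 × 1 × 2.9×10⁻⁴ = 0.07250 m
Layer 2: 2.9×10⁻⁴ × 0.83 × 860 = 0.207002 m
2.2×10⁻⁴ × 0.47 × 400 = 0.04136 m
Layer 4: 810 × 0.6 × 1.5×10⁻⁴ = 0.07290 m
2320–3420 m: 1.5×10⁻⁴ × 1100 × 0.54 = 0.08910 m
Δh = 0.07250 + 0.207002 + 0.04136 + 0.07290 + 0.08910 = 0.482862 m

480 mm of thermosteric rise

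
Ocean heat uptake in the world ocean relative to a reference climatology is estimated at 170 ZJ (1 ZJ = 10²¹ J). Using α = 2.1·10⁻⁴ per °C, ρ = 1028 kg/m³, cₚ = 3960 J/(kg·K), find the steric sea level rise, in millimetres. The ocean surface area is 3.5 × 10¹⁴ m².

25 mm

Per unit area: Q = 170×10²¹ / (3.5×10¹⁴) ≈ 4.857×10⁸ J/m²
Δh = αQ/(ρcₚ) = 2.1×10⁻⁴ × 4.857×10⁸ / (1028 × 3960) ≈ 0.025055 m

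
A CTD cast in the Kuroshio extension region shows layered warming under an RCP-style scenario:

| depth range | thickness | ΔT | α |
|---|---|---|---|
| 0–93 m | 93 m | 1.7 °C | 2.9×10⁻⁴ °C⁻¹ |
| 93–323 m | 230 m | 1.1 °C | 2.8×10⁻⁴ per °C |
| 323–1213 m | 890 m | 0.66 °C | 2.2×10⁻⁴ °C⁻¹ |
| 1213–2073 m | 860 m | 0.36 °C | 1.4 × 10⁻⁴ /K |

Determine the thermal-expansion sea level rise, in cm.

Layer 1: 1.7 × 93 × 2.9×10⁻⁴ = 0.045849 m
Layer 2: 1.1 × 2.8×10⁻⁴ × 230 = 0.07084 m
Layer 3: 2.2×10⁻⁴ × 890 × 0.66 = 0.129228 m
Layer 4: 0.36 × 860 × 1.4×10⁻⁴ = 0.043344 m
Δh = 0.045849 + 0.07084 + 0.129228 + 0.043344 = 0.289261 m

Δh = 28.9 cm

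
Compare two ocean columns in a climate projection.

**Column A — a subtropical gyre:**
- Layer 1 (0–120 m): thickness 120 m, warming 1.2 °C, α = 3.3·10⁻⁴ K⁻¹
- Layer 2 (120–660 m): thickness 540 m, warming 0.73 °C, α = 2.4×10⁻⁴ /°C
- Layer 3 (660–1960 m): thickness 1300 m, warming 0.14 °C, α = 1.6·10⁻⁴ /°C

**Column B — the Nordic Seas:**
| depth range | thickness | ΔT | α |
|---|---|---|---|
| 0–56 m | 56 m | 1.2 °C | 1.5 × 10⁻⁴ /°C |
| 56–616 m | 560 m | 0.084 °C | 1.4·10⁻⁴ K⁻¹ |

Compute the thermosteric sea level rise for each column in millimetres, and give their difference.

Δh_A ≈ 170 mm, Δh_B ≈ 17 mm; difference ≈ 150 mm

A 3.3×10⁻⁴ × 1.2 × 120 = 0.04752 m
A 2.4×10⁻⁴ × 540 × 0.73 = 0.094608 m
A 1.6×10⁻⁴ × 1300 × 0.14 = 0.02912 m
A total: 0.171248 m
B Layer 1: 1.2 × 1.5×10⁻⁴ × 56 = 0.01008 m
B Layer 2: 1.4×10⁻⁴ × 0.084 × 560 = 0.0065856 m
B total: 0.0166656 m
Difference: 0.171248 − 0.0166656 = 0.1545824 m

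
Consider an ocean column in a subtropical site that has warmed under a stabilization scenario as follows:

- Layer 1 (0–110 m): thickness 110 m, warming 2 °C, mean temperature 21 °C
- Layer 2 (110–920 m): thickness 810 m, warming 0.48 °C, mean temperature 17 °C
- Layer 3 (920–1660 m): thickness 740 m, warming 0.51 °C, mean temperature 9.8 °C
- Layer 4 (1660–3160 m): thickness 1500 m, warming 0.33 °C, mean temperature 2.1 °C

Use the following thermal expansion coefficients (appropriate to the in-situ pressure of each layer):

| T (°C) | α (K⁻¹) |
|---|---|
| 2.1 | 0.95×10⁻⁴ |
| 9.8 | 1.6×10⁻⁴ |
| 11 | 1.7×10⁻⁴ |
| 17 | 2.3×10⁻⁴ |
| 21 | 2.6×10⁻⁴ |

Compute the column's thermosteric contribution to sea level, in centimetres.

Layer 1 at 21 °C → α = 2.6×10⁻⁴ K⁻¹
Layer 2 at 17 °C → α = 2.3×10⁻⁴ K⁻¹
Layer 3 at 9.8 °C → α = 1.6×10⁻⁴ K⁻¹
Layer 4 at 2.1 °C → α = 0.95×10⁻⁴ K⁻¹
2.6×10⁻⁴ × 2 × 110 = 0.05720 m
2.3×10⁻⁴ × 810 × 0.48 = 0.089424 m
920–1660 m: 0.51 × 740 × 1.6×10⁻⁴ = 0.060384 m
1660–3160 m: 1500 × 0.33 × 0.95×10⁻⁴ = 0.047025 m
Δh = 0.05720 + 0.089424 + 0.060384 + 0.047025 = 0.254033 m ≈ 25.4 cm

25.4 cm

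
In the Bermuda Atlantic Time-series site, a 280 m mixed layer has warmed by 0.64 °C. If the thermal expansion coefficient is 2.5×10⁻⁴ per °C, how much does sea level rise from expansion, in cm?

Δh = αΔT·H = 2.5×10⁻⁴ × 0.64 × 280 = 0.04480 m

Δh ≈ 4.5 cm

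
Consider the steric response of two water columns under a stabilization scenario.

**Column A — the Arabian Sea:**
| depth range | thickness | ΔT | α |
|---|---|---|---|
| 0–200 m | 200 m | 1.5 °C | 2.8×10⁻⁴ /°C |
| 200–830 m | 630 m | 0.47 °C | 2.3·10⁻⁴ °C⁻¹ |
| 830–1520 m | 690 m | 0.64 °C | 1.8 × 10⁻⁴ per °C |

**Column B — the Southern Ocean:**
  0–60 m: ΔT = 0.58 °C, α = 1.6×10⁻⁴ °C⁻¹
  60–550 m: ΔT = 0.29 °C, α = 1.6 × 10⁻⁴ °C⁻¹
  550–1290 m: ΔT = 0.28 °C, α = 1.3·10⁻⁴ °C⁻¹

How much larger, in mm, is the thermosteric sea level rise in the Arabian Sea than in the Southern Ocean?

A 0–200 m: 2.8×10⁻⁴ × 200 × 1.5 = 0.08400 m
A 630 × 2.3×10⁻⁴ × 0.47 = 0.068103 m
A 1.8×10⁻⁴ × 0.64 × 690 = 0.079488 m
A total: 0.231591 m
B 60 × 0.58 × 1.6×10⁻⁴ = 0.005568 m
B Layer 2: 0.29 × 1.6×10⁻⁴ × 490 = 0.022736 m
B 550–1290 m: 0.28 × 740 × 1.3×10⁻⁴ = 0.026936 m
B total: 0.05524 m
Difference: 0.231591 − 0.05524 = 0.176351 m

176 mm larger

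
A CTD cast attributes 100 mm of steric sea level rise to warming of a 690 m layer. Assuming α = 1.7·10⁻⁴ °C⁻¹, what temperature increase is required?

0.85 °C

ΔT = Δh/(αH) = 0.1 / (1.7×10⁻⁴ × 690) ≈ 0.8525 °C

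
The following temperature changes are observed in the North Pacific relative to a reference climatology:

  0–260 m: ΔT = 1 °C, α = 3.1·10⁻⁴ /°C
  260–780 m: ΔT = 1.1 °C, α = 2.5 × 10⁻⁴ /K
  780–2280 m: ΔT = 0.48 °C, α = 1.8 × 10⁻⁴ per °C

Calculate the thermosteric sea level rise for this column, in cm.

Δh = 35 cm

Layer 1: 3.1×10⁻⁴ × 260 × 1 = 0.08060 m
520 × 2.5×10⁻⁴ × 1.1 = 0.14300 m
0.48 × 1.8×10⁻⁴ × 1500 = 0.12960 m
Δh = 0.08060 + 0.14300 + 0.12960 = 0.35320 m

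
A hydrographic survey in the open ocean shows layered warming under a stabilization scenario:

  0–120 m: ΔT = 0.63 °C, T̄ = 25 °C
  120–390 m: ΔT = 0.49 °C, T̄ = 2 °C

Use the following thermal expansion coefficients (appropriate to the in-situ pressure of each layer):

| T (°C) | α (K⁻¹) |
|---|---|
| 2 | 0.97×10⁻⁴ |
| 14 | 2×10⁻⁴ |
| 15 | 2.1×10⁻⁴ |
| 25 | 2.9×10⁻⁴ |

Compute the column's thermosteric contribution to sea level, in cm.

Layer 1 at 25 °C → α = 2.9×10⁻⁴ K⁻¹
Layer 2 at 2 °C → α = 0.97×10⁻⁴ K⁻¹
0–120 m: 0.63 × 2.9×10⁻⁴ × 120 = 0.021924 m
Layer 2: 270 × 0.97×10⁻⁴ × 0.49 = 0.0128331 m
Δh = 0.021924 + 0.0128331 = 0.0347571 m ≈ 3.48 cm

Δh = 3.48 cm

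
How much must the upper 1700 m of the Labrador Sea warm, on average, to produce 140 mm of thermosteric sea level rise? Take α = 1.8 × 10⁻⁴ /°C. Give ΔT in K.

ΔT = Δh/(αH) = 0.14 / (1.8×10⁻⁴ × 1700) ≈ 0.4575 K

about 0.458 K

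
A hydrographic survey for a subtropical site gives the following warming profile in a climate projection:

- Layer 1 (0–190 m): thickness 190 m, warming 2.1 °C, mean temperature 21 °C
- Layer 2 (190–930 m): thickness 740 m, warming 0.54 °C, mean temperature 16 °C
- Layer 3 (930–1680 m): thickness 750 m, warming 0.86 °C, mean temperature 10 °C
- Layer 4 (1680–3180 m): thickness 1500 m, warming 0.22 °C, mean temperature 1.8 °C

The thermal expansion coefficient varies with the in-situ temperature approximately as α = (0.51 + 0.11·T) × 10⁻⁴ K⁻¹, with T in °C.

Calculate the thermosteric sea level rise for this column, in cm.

Layer 1: α = (0.51 + 0.11×21)×10⁻⁴ = 2.82×10⁻⁴ K⁻¹
Layer 2: α = (0.51 + 0.11×16)×10⁻⁴ = 2.27×10⁻⁴ K⁻¹
Layer 3: α = (0.51 + 0.11×10)×10⁻⁴ = 1.61×10⁻⁴ K⁻¹
Layer 4: α = (0.51 + 0.11×1.8)×10⁻⁴ = 0.708×10⁻⁴ K⁻¹
0–190 m: 2.82×10⁻⁴ × 190 × 2.1 = 0.112518 m
190–930 m: 2.27×10⁻⁴ × 740 × 0.54 = 0.0907092 m
Layer 3: 750 × 1.61×10⁻⁴ × 0.86 = 0.103845 m
Layer 4: 0.22 × 1500 × 0.708×10⁻⁴ = 0.023364 m
Δh = 0.112518 + 0.0907092 + 0.103845 + 0.023364 = 0.3304362 m

Δh = 33 cm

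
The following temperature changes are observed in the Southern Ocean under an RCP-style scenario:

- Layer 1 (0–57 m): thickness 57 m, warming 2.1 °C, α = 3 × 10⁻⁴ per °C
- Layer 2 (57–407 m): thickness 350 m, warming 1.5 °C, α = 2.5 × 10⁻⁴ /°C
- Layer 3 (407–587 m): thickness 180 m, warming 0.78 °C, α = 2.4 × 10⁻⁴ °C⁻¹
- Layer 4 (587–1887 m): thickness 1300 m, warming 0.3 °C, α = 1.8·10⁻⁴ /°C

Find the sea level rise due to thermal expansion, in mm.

Δh ≈ 271 mm

Layer 1: 57 × 3×10⁻⁴ × 2.1 = 0.03591 m
Layer 2: 350 × 2.5×10⁻⁴ × 1.5 = 0.13125 m
Layer 3: 180 × 2.4×10⁻⁴ × 0.78 = 0.033696 m
587–1887 m: 1.8×10⁻⁴ × 0.3 × 1300 = 0.07020 m
Δh = 0.03591 + 0.13125 + 0.033696 + 0.07020 = 0.271056 m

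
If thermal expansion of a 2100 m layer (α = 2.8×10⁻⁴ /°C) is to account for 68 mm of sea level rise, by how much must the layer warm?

ΔT ≈ 0.116 K

ΔT = Δh/(αH) = 0.068 / (2.8×10⁻⁴ × 2100) ≈ 0.1156 K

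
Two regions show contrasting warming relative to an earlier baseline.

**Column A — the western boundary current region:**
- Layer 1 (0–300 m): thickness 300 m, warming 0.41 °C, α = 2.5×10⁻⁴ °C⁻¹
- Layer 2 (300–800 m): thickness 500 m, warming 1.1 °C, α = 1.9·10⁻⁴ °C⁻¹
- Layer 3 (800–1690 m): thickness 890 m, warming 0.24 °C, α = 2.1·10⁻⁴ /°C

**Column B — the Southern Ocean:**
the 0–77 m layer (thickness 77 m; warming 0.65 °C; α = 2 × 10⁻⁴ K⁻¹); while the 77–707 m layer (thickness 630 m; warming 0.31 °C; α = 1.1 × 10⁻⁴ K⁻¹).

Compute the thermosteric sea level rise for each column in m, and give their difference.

A 0.41 × 2.5×10⁻⁴ × 300 = 0.03075 m
A 300–800 m: 500 × 1.1 × 1.9×10⁻⁴ = 0.10450 m
A 800–1690 m: 890 × 2.1×10⁻⁴ × 0.24 = 0.044856 m
A total: 0.180106 m
B 0–77 m: 2×10⁻⁴ × 77 × 0.65 = 0.01001 m
B Layer 2: 630 × 0.31 × 1.1×10⁻⁴ = 0.021483 m
B total: 0.031493 m
Difference: 0.180106 − 0.031493 = 0.148613 m

Δh_A ≈ 0.18 m, Δh_B ≈ 0.031 m; difference ≈ 0.15 m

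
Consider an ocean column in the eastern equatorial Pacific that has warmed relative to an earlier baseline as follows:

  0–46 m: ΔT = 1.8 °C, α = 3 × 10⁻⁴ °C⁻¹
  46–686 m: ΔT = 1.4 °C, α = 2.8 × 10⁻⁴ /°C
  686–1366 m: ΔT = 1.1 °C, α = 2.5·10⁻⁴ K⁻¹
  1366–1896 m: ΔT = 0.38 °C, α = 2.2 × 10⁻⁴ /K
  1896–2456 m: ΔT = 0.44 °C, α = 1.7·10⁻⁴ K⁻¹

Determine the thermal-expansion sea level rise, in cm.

1.8 × 3×10⁻⁴ × 46 = 0.02484 m
Layer 2: 2.8×10⁻⁴ × 1.4 × 640 = 0.25088 m
Layer 3: 1.1 × 2.5×10⁻⁴ × 680 = 0.18700 m
Layer 4: 0.38 × 530 × 2.2×10⁻⁴ = 0.044308 m
1896–2456 m: 560 × 1.7×10⁻⁴ × 0.44 = 0.041888 m
Δh = 0.02484 + 0.25088 + 0.18700 + 0.044308 + 0.041888 = 0.548916 m ≈ 54.9 cm

about 54.9 cm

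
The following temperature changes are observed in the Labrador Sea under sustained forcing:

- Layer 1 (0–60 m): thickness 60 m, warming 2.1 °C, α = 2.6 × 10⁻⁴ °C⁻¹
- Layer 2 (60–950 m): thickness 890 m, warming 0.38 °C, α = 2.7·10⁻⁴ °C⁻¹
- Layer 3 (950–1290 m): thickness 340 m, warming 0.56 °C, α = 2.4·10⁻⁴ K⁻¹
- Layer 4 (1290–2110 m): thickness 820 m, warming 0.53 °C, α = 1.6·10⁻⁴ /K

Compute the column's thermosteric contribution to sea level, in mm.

0–60 m: 2.6×10⁻⁴ × 60 × 2.1 = 0.03276 m
60–950 m: 0.38 × 890 × 2.7×10⁻⁴ = 0.091314 m
Layer 3: 0.56 × 340 × 2.4×10⁻⁴ = 0.045696 m
1290–2110 m: 1.6×10⁻⁴ × 820 × 0.53 = 0.069536 m
Δh = 0.03276 + 0.091314 + 0.045696 + 0.069536 = 0.239306 m ≈ 239 mm

Δh = 239 mm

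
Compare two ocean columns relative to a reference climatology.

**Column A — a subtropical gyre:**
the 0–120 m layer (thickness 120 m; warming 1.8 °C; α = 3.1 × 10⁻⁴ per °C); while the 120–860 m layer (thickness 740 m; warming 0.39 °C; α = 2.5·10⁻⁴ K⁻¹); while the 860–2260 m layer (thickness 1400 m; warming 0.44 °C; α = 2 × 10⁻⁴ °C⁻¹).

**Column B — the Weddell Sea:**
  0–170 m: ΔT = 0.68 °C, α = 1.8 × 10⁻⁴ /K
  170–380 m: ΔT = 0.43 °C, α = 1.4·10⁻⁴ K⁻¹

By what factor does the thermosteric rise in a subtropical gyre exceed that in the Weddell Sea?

A 0–120 m: 120 × 1.8 × 3.1×10⁻⁴ = 0.06696 m
A 120–860 m: 0.39 × 740 × 2.5×10⁻⁴ = 0.07215 m
A 860–2260 m: 0.44 × 2×10⁻⁴ × 1400 = 0.12320 m
A total: 0.26231 m
B 1.8×10⁻⁴ × 0.68 × 170 = 0.020808 m
B Layer 2: 0.43 × 210 × 1.4×10⁻⁴ = 0.012642 m
B total: 0.03345 m
Ratio: 0.26231 / 0.03345 ≈ 7.842

≈ 7.8×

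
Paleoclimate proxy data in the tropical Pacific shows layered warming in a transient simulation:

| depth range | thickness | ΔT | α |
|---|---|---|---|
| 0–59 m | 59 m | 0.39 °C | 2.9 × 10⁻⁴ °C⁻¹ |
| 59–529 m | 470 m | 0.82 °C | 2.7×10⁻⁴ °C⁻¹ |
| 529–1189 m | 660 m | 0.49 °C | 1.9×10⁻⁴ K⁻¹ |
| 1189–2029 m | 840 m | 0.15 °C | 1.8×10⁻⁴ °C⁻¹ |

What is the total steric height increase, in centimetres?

19.5 cm

0–59 m: 2.9×10⁻⁴ × 59 × 0.39 = 0.0066729 m
0.82 × 470 × 2.7×10⁻⁴ = 0.104058 m
529–1189 m: 660 × 1.9×10⁻⁴ × 0.49 = 0.061446 m
Layer 4: 1.8×10⁻⁴ × 0.15 × 840 = 0.02268 m
Δh = 0.0066729 + 0.104058 + 0.061446 + 0.02268 = 0.1948569 m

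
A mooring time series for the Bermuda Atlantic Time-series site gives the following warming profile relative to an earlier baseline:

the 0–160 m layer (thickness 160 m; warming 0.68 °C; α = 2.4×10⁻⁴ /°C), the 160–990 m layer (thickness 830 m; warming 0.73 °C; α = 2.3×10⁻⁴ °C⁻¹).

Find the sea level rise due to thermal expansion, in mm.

0–160 m: 0.68 × 160 × 2.4×10⁻⁴ = 0.026112 m
0.73 × 830 × 2.3×10⁻⁴ = 0.139357 m
Δh = 0.026112 + 0.139357 = 0.165469 m ≈ 165 mm

Δh = 165 mm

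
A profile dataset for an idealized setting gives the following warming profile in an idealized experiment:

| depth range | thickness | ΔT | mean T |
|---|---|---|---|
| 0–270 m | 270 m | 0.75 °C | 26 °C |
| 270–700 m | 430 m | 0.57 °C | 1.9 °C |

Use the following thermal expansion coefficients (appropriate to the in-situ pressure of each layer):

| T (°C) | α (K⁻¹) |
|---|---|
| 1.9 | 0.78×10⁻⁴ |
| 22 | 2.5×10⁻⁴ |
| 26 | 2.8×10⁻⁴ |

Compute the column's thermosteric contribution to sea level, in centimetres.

Δh ≈ 7.58 cm

Layer 1 at 26 °C → α = 2.8×10⁻⁴ K⁻¹
Layer 2 at 1.9 °C → α = 0.78×10⁻⁴ K⁻¹
Layer 1: 0.75 × 270 × 2.8×10⁻⁴ = 0.05670 m
Layer 2: 0.78×10⁻⁴ × 430 × 0.57 = 0.0191178 m
Δh = 0.05670 + 0.0191178 = 0.0758178 m ≈ 7.58 cm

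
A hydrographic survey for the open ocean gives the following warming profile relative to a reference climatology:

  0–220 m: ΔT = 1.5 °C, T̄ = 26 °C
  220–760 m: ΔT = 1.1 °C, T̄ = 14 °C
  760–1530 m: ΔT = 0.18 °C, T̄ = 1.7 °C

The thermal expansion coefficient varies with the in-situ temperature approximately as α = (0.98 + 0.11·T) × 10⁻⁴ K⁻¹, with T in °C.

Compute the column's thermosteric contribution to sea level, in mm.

Δh = 290 mm

Layer 1: α = (0.98 + 0.11×26)×10⁻⁴ = 3.84×10⁻⁴ K⁻¹
Layer 2: α = (0.98 + 0.11×14)×10⁻⁴ = 2.52×10⁻⁴ K⁻¹
Layer 3: α = (0.98 + 0.11×1.7)×10⁻⁴ = 1.167×10⁻⁴ K⁻¹
0–220 m: 3.84×10⁻⁴ × 1.5 × 220 = 0.12672 m
540 × 2.52×10⁻⁴ × 1.1 = 0.149688 m
760–1530 m: 1.167×10⁻⁴ × 770 × 0.18 = 0.01617462 m
Δh = 0.12672 + 0.149688 + 0.01617462 = 0.29258262 m ≈ 290 mm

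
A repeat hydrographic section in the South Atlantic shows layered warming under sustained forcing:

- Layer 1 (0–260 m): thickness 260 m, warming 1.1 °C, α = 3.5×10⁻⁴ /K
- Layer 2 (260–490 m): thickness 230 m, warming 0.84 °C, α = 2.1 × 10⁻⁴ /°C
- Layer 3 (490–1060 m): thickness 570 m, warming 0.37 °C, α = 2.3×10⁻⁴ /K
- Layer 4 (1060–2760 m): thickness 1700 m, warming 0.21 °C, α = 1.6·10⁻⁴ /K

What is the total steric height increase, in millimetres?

Δh = 246 mm

0–260 m: 3.5×10⁻⁴ × 1.1 × 260 = 0.10010 m
260–490 m: 230 × 0.84 × 2.1×10⁻⁴ = 0.040572 m
Layer 3: 570 × 2.3×10⁻⁴ × 0.37 = 0.048507 m
1060–2760 m: 1700 × 1.6×10⁻⁴ × 0.21 = 0.05712 m
Δh = 0.10010 + 0.040572 + 0.048507 + 0.05712 = 0.246299 m ≈ 246 mm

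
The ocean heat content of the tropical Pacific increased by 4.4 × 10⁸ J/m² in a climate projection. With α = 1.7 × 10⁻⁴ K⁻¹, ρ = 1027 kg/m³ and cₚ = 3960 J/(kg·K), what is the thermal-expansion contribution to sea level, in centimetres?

Δh = αQ/(ρcₚ) = 1.7×10⁻⁴ × 4.4×10⁸ / (1027 × 3960) ≈ 0.018392 m

1.84 cm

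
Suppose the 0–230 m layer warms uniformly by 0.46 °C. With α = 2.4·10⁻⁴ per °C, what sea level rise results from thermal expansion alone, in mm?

Δh = αΔT·H = 2.4×10⁻⁴ × 0.46 × 230 = 0.025392 m

25.4 mm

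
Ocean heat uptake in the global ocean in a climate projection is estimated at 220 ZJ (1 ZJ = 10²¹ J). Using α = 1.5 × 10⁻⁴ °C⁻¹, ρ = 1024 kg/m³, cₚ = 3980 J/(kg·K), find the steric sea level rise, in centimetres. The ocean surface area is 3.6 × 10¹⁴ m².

2.25 cm of thermosteric rise

Per unit area: Q = 220×10²¹ / (3.6×10¹⁴) ≈ 6.111×10⁸ J/m²
Δh = αQ/(ρcₚ) = 1.5×10⁻⁴ × 6.111×10⁸ / (1024 × 3980) ≈ 0.022492 m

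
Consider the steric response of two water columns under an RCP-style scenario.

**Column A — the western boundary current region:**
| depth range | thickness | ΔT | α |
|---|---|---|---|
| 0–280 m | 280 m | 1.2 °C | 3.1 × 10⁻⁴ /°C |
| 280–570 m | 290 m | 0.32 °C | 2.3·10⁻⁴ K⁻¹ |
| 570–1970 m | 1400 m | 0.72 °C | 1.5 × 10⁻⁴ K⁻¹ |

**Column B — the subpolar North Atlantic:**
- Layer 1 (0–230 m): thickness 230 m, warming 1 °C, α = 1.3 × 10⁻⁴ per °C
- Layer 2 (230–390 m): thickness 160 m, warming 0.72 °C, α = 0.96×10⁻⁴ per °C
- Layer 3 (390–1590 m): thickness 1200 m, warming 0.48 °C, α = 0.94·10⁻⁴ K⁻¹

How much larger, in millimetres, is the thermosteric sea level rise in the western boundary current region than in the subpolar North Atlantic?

180 mm

A Layer 1: 3.1×10⁻⁴ × 1.2 × 280 = 0.10416 m
A Layer 2: 290 × 2.3×10⁻⁴ × 0.32 = 0.021344 m
A Layer 3: 1.5×10⁻⁴ × 1400 × 0.72 = 0.15120 m
A total: 0.276704 m
B 0–230 m: 230 × 1.3×10⁻⁴ × 1 = 0.02990 m
B 230–390 m: 160 × 0.96×10⁻⁴ × 0.72 = 0.0110592 m
B 0.48 × 0.94×10⁻⁴ × 1200 = 0.054144 m
B total: 0.0951032 m
Difference: 0.276704 − 0.0951032 = 0.1816008 m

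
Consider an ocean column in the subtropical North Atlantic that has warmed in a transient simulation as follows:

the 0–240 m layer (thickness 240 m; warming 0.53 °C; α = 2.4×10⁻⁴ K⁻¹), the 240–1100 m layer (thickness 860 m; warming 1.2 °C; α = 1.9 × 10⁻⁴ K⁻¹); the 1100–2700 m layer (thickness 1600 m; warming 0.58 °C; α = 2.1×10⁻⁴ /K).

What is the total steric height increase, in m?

0.42 m of thermosteric rise

Layer 1: 0.53 × 240 × 2.4×10⁻⁴ = 0.030528 m
240–1100 m: 860 × 1.2 × 1.9×10⁻⁴ = 0.19608 m
1100–2700 m: 1600 × 2.1×10⁻⁴ × 0.58 = 0.19488 m
Δh = 0.030528 + 0.19608 + 0.19488 = 0.421488 m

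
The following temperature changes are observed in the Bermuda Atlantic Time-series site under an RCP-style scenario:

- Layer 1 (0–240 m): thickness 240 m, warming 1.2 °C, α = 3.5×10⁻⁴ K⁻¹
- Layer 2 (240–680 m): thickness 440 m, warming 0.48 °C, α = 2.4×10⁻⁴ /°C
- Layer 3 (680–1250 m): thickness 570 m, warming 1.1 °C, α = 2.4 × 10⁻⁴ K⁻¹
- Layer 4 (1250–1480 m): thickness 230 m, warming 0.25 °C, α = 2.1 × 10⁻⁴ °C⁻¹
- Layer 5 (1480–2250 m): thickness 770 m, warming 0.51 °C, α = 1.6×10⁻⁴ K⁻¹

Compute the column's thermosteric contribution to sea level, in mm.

3.5×10⁻⁴ × 1.2 × 240 = 0.10080 m
Layer 2: 2.4×10⁻⁴ × 0.48 × 440 = 0.050688 m
680–1250 m: 2.4×10⁻⁴ × 1.1 × 570 = 0.15048 m
1250–1480 m: 2.1×10⁻⁴ × 230 × 0.25 = 0.012075 m
770 × 1.6×10⁻⁴ × 0.51 = 0.062832 m
Δh = 0.10080 + 0.050688 + 0.15048 + 0.012075 + 0.062832 = 0.376875 m ≈ 377 mm

Δh = 377 mm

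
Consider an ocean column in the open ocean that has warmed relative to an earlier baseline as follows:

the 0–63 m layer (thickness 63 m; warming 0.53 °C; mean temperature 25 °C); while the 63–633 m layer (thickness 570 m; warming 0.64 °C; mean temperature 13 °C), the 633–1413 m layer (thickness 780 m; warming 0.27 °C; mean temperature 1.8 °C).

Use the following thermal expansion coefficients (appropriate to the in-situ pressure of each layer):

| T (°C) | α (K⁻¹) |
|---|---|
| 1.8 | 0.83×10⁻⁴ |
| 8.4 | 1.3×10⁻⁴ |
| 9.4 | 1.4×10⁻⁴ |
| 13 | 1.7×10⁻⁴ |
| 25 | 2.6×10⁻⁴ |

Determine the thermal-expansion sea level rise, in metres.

Layer 1 at 25 °C → α = 2.6×10⁻⁴ K⁻¹
Layer 2 at 13 °C → α = 1.7×10⁻⁴ K⁻¹
Layer 3 at 1.8 °C → α = 0.83×10⁻⁴ K⁻¹
0.53 × 63 × 2.6×10⁻⁴ = 0.0086814 m
570 × 0.64 × 1.7×10⁻⁴ = 0.062016 m
633–1413 m: 0.83×10⁻⁴ × 780 × 0.27 = 0.0174798 m
Δh = 0.0086814 + 0.062016 + 0.0174798 = 0.0881772 m

0.0882 m of thermosteric rise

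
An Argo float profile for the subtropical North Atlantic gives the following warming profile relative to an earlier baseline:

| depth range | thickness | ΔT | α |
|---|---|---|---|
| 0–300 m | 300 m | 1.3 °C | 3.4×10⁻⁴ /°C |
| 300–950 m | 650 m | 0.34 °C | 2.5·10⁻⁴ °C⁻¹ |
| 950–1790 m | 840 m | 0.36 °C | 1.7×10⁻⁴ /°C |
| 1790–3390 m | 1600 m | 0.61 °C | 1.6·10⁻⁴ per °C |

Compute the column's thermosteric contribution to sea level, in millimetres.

Layer 1: 3.4×10⁻⁴ × 1.3 × 300 = 0.13260 m
300–950 m: 2.5×10⁻⁴ × 0.34 × 650 = 0.05525 m
1.7×10⁻⁴ × 840 × 0.36 = 0.051408 m
Layer 4: 0.61 × 1.6×10⁻⁴ × 1600 = 0.15616 m
Δh = 0.13260 + 0.05525 + 0.051408 + 0.15616 = 0.395418 m

Δh ≈ 395 mm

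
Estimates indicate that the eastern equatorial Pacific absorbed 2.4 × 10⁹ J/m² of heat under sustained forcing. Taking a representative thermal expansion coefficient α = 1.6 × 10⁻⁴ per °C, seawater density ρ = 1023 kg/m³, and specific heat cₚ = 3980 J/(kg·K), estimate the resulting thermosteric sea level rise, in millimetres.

about 94.3 mm

Δh = αQ/(ρcₚ) = 1.6×10⁻⁴ × 2.4×10⁹ / (1023 × 3980) ≈ 0.094313 m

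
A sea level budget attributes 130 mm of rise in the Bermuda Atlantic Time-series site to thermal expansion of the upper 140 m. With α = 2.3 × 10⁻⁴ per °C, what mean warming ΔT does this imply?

ΔT ≈ 4.0 K

ΔT = Δh/(αH) = 0.13 / (2.3×10⁻⁴ × 140) ≈ 4.037 K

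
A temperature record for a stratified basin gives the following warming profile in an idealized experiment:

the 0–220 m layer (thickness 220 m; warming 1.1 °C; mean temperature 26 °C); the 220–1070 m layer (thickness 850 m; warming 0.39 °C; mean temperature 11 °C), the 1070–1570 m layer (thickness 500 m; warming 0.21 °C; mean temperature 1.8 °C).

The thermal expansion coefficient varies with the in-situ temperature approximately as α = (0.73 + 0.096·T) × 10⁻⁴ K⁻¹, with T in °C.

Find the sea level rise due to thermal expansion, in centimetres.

Δh ≈ 14.7 cm

Layer 1: α = (0.73 + 0.096×26)×10⁻⁴ = 3.226×10⁻⁴ K⁻¹
Layer 2: α = (0.73 + 0.096×11)×10⁻⁴ = 1.786×10⁻⁴ K⁻¹
Layer 3: α = (0.73 + 0.096×1.8)×10⁻⁴ = 0.9028×10⁻⁴ K⁻¹
0–220 m: 3.226×10⁻⁴ × 1.1 × 220 = 0.0780692 m
220–1070 m: 0.39 × 1.786×10⁻⁴ × 850 = 0.0592059 m
0.21 × 500 × 0.9028×10⁻⁴ = 0.0094794 m
Δh = 0.0780692 + 0.0592059 + 0.0094794 = 0.1467545 m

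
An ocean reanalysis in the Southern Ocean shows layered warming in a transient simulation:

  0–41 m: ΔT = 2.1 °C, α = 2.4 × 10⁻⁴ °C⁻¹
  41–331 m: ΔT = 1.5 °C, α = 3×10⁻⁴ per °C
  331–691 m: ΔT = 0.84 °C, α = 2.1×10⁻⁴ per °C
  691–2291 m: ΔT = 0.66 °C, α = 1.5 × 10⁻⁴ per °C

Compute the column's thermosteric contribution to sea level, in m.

Layer 1: 41 × 2.4×10⁻⁴ × 2.1 = 0.020664 m
290 × 3×10⁻⁴ × 1.5 = 0.13050 m
360 × 0.84 × 2.1×10⁻⁴ = 0.063504 m
Layer 4: 1.5×10⁻⁴ × 0.66 × 1600 = 0.15840 m
Δh = 0.020664 + 0.13050 + 0.063504 + 0.15840 = 0.373068 m

0.37 m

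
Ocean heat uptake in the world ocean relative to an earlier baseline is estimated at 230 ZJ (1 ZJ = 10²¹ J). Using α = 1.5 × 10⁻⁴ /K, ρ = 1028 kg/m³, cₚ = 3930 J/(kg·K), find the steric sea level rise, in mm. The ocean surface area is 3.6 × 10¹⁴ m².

Δh ≈ 23.7 mm

Per unit area: Q = 230×10²¹ / (3.6×10¹⁴) ≈ 6.389×10⁸ J/m²
Δh = αQ/(ρcₚ) = 1.5×10⁻⁴ × 6.389×10⁸ / (1028 × 3930) ≈ 0.023721 m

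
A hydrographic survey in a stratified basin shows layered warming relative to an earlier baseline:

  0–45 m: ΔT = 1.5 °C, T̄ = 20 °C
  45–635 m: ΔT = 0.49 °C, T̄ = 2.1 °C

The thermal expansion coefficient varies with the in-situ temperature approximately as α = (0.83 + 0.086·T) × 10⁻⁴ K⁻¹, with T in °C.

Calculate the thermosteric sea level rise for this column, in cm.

4.64 cm

Layer 1: α = (0.83 + 0.086×20)×10⁻⁴ = 2.55×10⁻⁴ K⁻¹
Layer 2: α = (0.83 + 0.086×2.1)×10⁻⁴ = 1.0106×10⁻⁴ K⁻¹
Layer 1: 1.5 × 2.55×10⁻⁴ × 45 = 0.0172125 m
Layer 2: 590 × 0.49 × 1.0106×10⁻⁴ = 0.029216446 m
Δh = 0.0172125 + 0.029216446 = 0.046428946 m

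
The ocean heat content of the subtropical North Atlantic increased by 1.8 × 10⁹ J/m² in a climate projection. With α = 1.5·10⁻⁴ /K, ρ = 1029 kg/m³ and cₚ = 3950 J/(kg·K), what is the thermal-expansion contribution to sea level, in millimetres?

Δh = 66 mm

Δh = αQ/(ρcₚ) = 1.5×10⁻⁴ × 1.8×10⁹ / (1029 × 3950) ≈ 0.066428 m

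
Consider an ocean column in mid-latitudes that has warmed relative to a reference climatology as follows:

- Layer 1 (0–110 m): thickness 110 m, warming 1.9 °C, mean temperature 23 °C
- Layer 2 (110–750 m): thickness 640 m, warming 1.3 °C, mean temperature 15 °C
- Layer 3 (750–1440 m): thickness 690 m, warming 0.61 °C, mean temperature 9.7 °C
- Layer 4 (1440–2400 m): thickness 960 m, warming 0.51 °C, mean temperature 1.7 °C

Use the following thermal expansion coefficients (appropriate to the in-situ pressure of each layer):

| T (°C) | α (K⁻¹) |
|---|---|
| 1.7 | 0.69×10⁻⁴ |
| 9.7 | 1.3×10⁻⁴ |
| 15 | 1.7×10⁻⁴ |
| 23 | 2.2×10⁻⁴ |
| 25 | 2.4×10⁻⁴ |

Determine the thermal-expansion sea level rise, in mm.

Δh ≈ 280 mm

Layer 1 at 23 °C → α = 2.2×10⁻⁴ K⁻¹
Layer 2 at 15 °C → α = 1.7×10⁻⁴ K⁻¹
Layer 3 at 9.7 °C → α = 1.3×10⁻⁴ K⁻¹
Layer 4 at 1.7 °C → α = 0.69×10⁻⁴ K⁻¹
Layer 1: 1.9 × 2.2×10⁻⁴ × 110 = 0.04598 m
640 × 1.3 × 1.7×10⁻⁴ = 0.14144 m
Layer 3: 1.3×10⁻⁴ × 0.61 × 690 = 0.054717 m
1440–2400 m: 0.69×10⁻⁴ × 960 × 0.51 = 0.0337824 m
Δh = 0.04598 + 0.14144 + 0.054717 + 0.0337824 = 0.2759194 m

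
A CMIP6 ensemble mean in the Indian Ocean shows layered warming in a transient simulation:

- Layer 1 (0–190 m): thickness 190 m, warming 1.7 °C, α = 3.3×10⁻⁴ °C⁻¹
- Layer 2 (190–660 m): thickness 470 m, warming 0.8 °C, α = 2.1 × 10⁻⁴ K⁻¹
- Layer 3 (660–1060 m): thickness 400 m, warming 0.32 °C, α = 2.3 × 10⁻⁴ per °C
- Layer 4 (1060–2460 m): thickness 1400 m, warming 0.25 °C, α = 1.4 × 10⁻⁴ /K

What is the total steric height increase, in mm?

Δh = 264 mm

Layer 1: 1.7 × 3.3×10⁻⁴ × 190 = 0.10659 m
190–660 m: 470 × 0.8 × 2.1×10⁻⁴ = 0.07896 m
660–1060 m: 0.32 × 2.3×10⁻⁴ × 400 = 0.02944 m
0.25 × 1.4×10⁻⁴ × 1400 = 0.04900 m
Δh = 0.10659 + 0.07896 + 0.02944 + 0.04900 = 0.26399 m ≈ 264 mm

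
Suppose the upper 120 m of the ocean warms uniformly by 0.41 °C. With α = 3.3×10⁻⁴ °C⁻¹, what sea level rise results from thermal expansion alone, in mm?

Δh = αΔT·H = 3.3×10⁻⁴ × 0.41 × 120 = 0.016236 m

16.2 mm of thermosteric rise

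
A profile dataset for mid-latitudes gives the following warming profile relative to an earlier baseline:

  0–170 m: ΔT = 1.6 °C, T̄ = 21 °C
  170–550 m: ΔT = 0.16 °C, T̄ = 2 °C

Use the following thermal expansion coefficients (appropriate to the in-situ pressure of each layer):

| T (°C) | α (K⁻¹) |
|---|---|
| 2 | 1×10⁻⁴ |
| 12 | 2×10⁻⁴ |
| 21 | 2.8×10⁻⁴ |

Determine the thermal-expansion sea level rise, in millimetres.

Layer 1 at 21 °C → α = 2.8×10⁻⁴ K⁻¹
Layer 2 at 2 °C → α = 1×10⁻⁴ K⁻¹
170 × 2.8×10⁻⁴ × 1.6 = 0.07616 m
0.16 × 380 × 1×10⁻⁴ = 0.00608 m
Δh = 0.07616 + 0.00608 = 0.08224 m

Δh = 82.2 mm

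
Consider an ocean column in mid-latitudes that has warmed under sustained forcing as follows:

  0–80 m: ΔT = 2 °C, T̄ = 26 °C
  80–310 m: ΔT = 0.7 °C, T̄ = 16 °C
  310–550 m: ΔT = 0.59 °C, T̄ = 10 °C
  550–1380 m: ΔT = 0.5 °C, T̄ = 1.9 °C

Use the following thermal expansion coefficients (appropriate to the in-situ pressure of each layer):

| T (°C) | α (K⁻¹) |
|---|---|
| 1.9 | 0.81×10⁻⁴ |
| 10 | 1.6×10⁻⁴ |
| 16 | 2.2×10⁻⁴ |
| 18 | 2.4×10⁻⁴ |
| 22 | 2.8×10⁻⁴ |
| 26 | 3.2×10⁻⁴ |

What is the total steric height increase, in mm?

Layer 1 at 26 °C → α = 3.2×10⁻⁴ K⁻¹
Layer 2 at 16 °C → α = 2.2×10⁻⁴ K⁻¹
Layer 3 at 10 °C → α = 1.6×10⁻⁴ K⁻¹
Layer 4 at 1.9 °C → α = 0.81×10⁻⁴ K⁻¹
0–80 m: 3.2×10⁻⁴ × 2 × 80 = 0.05120 m
2.2×10⁻⁴ × 230 × 0.7 = 0.03542 m
1.6×10⁻⁴ × 240 × 0.59 = 0.022656 m
830 × 0.81×10⁻⁴ × 0.5 = 0.033615 m
Δh = 0.05120 + 0.03542 + 0.022656 + 0.033615 = 0.142891 m ≈ 143 mm

143 mm of thermosteric rise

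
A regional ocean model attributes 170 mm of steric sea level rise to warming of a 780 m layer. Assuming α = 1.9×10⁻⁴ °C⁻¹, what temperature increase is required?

1.15 °C

ΔT = Δh/(αH) = 0.17 / (1.9×10⁻⁴ × 780) ≈ 1.147 °C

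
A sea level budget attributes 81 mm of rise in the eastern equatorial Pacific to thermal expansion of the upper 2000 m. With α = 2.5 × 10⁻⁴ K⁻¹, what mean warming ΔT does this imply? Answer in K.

ΔT ≈ 0.16 K

ΔT = Δh/(αH) = 0.081 / (2.5×10⁻⁴ × 2000) = 0.1620 K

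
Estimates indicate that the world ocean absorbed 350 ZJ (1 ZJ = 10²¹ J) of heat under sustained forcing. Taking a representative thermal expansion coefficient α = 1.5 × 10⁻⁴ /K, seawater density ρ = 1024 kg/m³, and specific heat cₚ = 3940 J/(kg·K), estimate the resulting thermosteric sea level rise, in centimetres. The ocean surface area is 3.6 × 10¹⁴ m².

Δh = 3.61 cm

Per unit area: Q = 350×10²¹ / (3.6×10¹⁴) ≈ 9.722×10⁸ J/m²
Δh = αQ/(ρcₚ) = 1.5×10⁻⁴ × 9.722×10⁸ / (1024 × 3940) ≈ 0.036145 m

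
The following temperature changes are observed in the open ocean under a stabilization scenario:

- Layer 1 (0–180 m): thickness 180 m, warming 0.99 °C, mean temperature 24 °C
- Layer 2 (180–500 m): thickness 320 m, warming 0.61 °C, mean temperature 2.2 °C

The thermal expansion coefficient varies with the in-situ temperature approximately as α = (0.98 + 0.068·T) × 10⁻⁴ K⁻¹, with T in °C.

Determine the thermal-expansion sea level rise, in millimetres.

Layer 1: α = (0.98 + 0.068×24)×10⁻⁴ = 2.612×10⁻⁴ K⁻¹
Layer 2: α = (0.98 + 0.068×2.2)×10⁻⁴ = 1.1296×10⁻⁴ K⁻¹
2.612×10⁻⁴ × 180 × 0.99 = 0.04654584 m
180–500 m: 0.61 × 320 × 1.1296×10⁻⁴ = 0.022049792 m
Δh = 0.04654584 + 0.022049792 = 0.068595632 m

69 mm of thermosteric rise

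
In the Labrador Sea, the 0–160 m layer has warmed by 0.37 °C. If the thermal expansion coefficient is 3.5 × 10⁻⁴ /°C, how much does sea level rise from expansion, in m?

about 0.021 m

Δh = αΔT·H = 3.5×10⁻⁴ × 0.37 × 160 = 0.02072 m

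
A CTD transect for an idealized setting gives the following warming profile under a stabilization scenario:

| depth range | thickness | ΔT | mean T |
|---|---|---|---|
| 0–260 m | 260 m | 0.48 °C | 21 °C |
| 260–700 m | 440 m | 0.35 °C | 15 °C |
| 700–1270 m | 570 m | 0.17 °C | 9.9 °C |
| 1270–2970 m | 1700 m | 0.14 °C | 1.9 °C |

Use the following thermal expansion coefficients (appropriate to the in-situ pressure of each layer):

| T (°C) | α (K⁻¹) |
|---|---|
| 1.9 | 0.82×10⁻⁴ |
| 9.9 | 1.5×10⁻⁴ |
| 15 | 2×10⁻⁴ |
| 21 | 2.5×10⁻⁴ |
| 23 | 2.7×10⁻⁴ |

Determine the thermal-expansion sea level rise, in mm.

Layer 1 at 21 °C → α = 2.5×10⁻⁴ K⁻¹
Layer 2 at 15 °C → α = 2×10⁻⁴ K⁻¹
Layer 3 at 9.9 °C → α = 1.5×10⁻⁴ K⁻¹
Layer 4 at 1.9 °C → α = 0.82×10⁻⁴ K⁻¹
0–260 m: 2.5×10⁻⁴ × 0.48 × 260 = 0.03120 m
260–700 m: 440 × 0.35 × 2×10⁻⁴ = 0.03080 m
1.5×10⁻⁴ × 0.17 × 570 = 0.014535 m
1270–2970 m: 1700 × 0.14 × 0.82×10⁻⁴ = 0.019516 m
Δh = 0.03120 + 0.03080 + 0.014535 + 0.019516 = 0.096051 m ≈ 96 mm

Δh ≈ 96 mm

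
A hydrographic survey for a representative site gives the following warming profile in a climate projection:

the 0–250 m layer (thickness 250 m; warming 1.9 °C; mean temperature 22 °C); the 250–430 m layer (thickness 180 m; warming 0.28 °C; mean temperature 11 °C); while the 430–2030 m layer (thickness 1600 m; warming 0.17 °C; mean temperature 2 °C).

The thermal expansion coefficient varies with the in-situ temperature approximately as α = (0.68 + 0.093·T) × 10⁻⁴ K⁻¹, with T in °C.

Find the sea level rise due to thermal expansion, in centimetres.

16.2 cm

Layer 1: α = (0.68 + 0.093×22)×10⁻⁴ = 2.726×10⁻⁴ K⁻¹
Layer 2: α = (0.68 + 0.093×11)×10⁻⁴ = 1.703×10⁻⁴ K⁻¹
Layer 3: α = (0.68 + 0.093×2)×10⁻⁴ = 0.866×10⁻⁴ K⁻¹
2.726×10⁻⁴ × 250 × 1.9 = 0.129485 m
Layer 2: 180 × 0.28 × 1.703×10⁻⁴ = 0.00858312 m
430–2030 m: 0.866×10⁻⁴ × 1600 × 0.17 = 0.0235552 m
Δh = 0.129485 + 0.00858312 + 0.0235552 = 0.16162332 m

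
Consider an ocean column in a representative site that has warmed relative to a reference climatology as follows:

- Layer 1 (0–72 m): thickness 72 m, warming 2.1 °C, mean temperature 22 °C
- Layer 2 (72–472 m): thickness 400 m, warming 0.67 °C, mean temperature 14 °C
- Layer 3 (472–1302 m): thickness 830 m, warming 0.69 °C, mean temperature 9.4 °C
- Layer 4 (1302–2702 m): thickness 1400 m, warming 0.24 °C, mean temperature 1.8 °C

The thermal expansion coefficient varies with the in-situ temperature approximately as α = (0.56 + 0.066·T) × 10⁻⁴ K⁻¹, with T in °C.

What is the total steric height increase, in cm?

16 cm of thermosteric rise

Layer 1: α = (0.56 + 0.066×22)×10⁻⁴ = 2.012×10⁻⁴ K⁻¹
Layer 2: α = (0.56 + 0.066×14)×10⁻⁴ = 1.484×10⁻⁴ K⁻¹
Layer 3: α = (0.56 + 0.066×9.4)×10⁻⁴ = 1.1804×10⁻⁴ K⁻¹
Layer 4: α = (0.56 + 0.066×1.8)×10⁻⁴ = 0.6788×10⁻⁴ K⁻¹
2.1 × 72 × 2.012×10⁻⁴ = 0.03042144 m
1.484×10⁻⁴ × 400 × 0.67 = 0.0397712 m
472–1302 m: 0.69 × 830 × 1.1804×10⁻⁴ = 0.067601508 m
Layer 4: 1400 × 0.24 × 0.6788×10⁻⁴ = 0.02280768 m
Δh = 0.03042144 + 0.0397712 + 0.067601508 + 0.02280768 = 0.160601828 m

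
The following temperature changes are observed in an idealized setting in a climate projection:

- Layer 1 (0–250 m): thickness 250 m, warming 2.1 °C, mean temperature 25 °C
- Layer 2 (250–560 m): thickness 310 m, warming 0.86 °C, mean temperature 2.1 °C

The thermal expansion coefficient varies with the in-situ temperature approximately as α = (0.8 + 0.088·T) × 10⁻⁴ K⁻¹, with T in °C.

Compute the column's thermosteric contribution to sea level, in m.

Layer 1: α = (0.8 + 0.088×25)×10⁻⁴ = 3×10⁻⁴ K⁻¹
Layer 2: α = (0.8 + 0.088×2.1)×10⁻⁴ = 0.9848×10⁻⁴ K⁻¹
3×10⁻⁴ × 2.1 × 250 = 0.15750 m
250–560 m: 0.86 × 0.9848×10⁻⁴ × 310 = 0.026254768 m
Δh = 0.15750 + 0.026254768 = 0.183754768 m

0.184 m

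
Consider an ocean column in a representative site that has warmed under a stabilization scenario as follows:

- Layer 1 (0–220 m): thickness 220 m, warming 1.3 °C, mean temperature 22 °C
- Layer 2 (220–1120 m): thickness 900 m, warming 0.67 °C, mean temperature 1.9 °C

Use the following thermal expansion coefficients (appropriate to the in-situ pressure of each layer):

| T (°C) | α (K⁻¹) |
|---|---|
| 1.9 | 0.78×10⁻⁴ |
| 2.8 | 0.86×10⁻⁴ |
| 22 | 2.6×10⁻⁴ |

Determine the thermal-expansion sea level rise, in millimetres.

Layer 1 at 22 °C → α = 2.6×10⁻⁴ K⁻¹
Layer 2 at 1.9 °C → α = 0.78×10⁻⁴ K⁻¹
0–220 m: 220 × 1.3 × 2.6×10⁻⁴ = 0.07436 m
220–1120 m: 900 × 0.78×10⁻⁴ × 0.67 = 0.047034 m
Δh = 0.07436 + 0.047034 = 0.121394 m ≈ 120 mm

120 mm of thermosteric rise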